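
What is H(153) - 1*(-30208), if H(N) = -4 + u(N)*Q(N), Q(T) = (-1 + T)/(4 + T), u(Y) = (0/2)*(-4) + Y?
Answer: 4765284/157 ≈ 30352.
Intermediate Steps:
u(Y) = Y (u(Y) = (0*(½))*(-4) + Y = 0*(-4) + Y = 0 + Y = Y)
Q(T) = (-1 + T)/(4 + T)
H(N) = -4 + N*(-1 + N)/(4 + N) (H(N) = -4 + N*((-1 + N)/(4 + N)) = -4 + N*(-1 + N)/(4 + N))
H(153) - 1*(-30208) = (-16 + 153² - 5*153)/(4 + 153) - 1*(-30208) = (-16 + 23409 - 765)/157 + 30208 = (1/157)*22628 + 30208 = 22628/157 + 30208 = 4765284/157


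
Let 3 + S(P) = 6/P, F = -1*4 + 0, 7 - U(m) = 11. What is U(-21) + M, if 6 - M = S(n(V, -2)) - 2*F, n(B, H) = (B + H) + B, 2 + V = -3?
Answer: -5/2 ≈ -2.5000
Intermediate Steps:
V = -5 (V = -2 - 3 = -5)
n(B, H) = H + 2*B
U(m) = -4 (U(m) = 7 - 1*11 = 7 - 11 = -4)
F = -4 (F = -4 + 0 = -4)
S(P) = -3 + 6/P
M = 3/2 (M = 6 - ((-3 + 6/(-2 + 2*(-5))) - 2*(-4)) = 6 - ((-3 + 6/(-2 - 10)) + 8) = 6 - ((-3 + 6/(-12)) + 8) = 6 - ((-3 + 6*(-1/12)) + 8) = 6 - ((-3 - ½) + 8) = 6 - (-7/2 + 8) = 6 - 1*9/2 = 6 - 9/2 = 3/2 ≈ 1.5000)
U(-21) + M = -4 + 3/2 = -5/2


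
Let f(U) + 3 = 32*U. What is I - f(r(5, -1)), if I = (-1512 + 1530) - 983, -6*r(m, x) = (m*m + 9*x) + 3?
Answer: -2582/3 ≈ -860.67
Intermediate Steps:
r(m, x) = -½ - 3*x/2 - m²/6 (r(m, x) = -((m*m + 9*x) + 3)/6 = -((m² + 9*x) + 3)/6 = -(3 + m² + 9*x)/6 = -½ - 3*x/2 - m²/6)
f(U) = -3 + 32*U
I = -965 (I = 18 - 983 = -965)
I - f(r(5, -1)) = -965 - (-3 + 32*(-½ - 3/2*(-1) - ⅙*5²)) = -965 - (-3 + 32*(-½ + 3/2 - ⅙*25)) = -965 - (-3 + 32*(-½ + 3/2 - 25/6)) = -965 - (-3 + 32*(-19/6)) = -965 - (-3 - 304/3) = -965 - 1*(-313/3) = -965 + 313/3 = -2582/3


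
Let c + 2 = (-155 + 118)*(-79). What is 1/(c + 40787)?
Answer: 1/43708 ≈ 2.2879e-5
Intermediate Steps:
c = 2921 (c = -2 + (-155 + 118)*(-79) = -2 - 37*(-79) = -2 + 2923 = 2921)
1/(c + 40787) = 1/(2921 + 40787) = 1/43708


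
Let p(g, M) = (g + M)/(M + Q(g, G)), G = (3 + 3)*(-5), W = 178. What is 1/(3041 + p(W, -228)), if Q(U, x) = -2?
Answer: 23/69948 ≈ 0.00032882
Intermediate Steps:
G = -30 (G = 6*(-5) = -30)
p(g, M) = (M + g)/(-2 + M) (p(g, M) = (g + M)/(M - 2) = (M + g)/(-2 + M))
1/(3041 + p(W, -228)) = 1/(3041 + (-228 + 178)/(-2 - 228)) = 1/(3041 - 50/(-230)) = 1/(3041 - 1/230*(-50)) = 1/(3041 + 5/23) = 1/(69948/23) = 23/69948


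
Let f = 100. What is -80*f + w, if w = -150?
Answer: -8150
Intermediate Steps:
-80*f + w = -80*100 - 150 = -8000 - 150 = -8150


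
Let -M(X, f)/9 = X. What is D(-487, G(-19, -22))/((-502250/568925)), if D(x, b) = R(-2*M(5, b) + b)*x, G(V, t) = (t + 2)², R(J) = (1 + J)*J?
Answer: 5441585569/41 ≈ 1.3272e+8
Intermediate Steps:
M(X, f) = -9*X
R(J) = J*(1 + J)
G(V, t) = (2 + t)²
D(x, b) = x*(90 + b)*(91 + b) (D(x, b) = ((-(-18)*5 + b)*(1 + (-(-18)*5 + b)))*x = ((-2*(-45) + b)*(1 + (-2*(-45) + b)))*x = ((90 + b)*(1 + (90 + b)))*x = ((90 + b)*(91 + b))*x = x*(90 + b)*(91 + b))
D(-487, G(-19, -22))/((-502250/568925)) = (-487*(90 + (2 - 22)²)*(91 + (2 - 22)²))/((-502250/568925)) = (-487*(90 + (-20)²)*(91 + (-20)²))/((-502250*1/568925)) = (-487*(90 + 400)*(91 + 400))/(-2870/3251) = -487*490*491*(-3251/2870) = -117167330*(-3251/2870) = 5441585569/41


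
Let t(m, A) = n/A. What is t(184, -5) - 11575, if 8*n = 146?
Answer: -231573/20 ≈ -11579.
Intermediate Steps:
n = 73/4 (n = (⅛)*146 = 73/4 ≈ 18.250)
t(m, A) = 73/(4*A)
t(184, -5) - 11575 = (73/4)/(-5) - 11575 = (73/4)*(-⅕) - 11575 = -73/20 - 11575 = -231573/20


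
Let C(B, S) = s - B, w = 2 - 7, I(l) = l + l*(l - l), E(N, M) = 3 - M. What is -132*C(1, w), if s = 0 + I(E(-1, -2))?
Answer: -528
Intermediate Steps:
I(l) = l (I(l) = l + l*0 = l + 0 = l)
w = -5
s = 5 (s = 0 + (3 - 1*(-2)) = 0 + (3 + 2) = 0 + 5 = 5)
C(B, S) = 5 - B
-132*C(1, w) = -132*(5 - 1*1) = -132*(5 - 1) = -132*4 = -528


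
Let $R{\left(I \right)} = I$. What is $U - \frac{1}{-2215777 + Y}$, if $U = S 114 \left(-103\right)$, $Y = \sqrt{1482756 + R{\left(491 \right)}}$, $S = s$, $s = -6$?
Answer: $\frac{345895805272133641}{4909666230482} + \frac{\sqrt{1483247}}{4909666230482} \approx 70452.0$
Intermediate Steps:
$S = -6$
$Y = \sqrt{1483247}$ ($Y = \sqrt{1482756 + 491} = \sqrt{1483247} \approx 1217.9$)
$U = 70452$ ($U = \left(-6\right) 114 \left(-103\right) = \left(-684\right) \left(-103\right) = 70452$)
$U - \frac{1}{-2215777 + Y} = 70452 - \frac{1}{-2215777 + \sqrt{1483247}}$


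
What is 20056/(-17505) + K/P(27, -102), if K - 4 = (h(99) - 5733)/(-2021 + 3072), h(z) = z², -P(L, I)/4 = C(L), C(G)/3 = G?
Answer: -193731964/165579795 ≈ -1.1700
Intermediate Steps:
C(G) = 3*G
P(L, I) = -12*L
K = 8272/1051 (K = 4 + (99² - 5733)/(-2021 + 3072) = 4 + (9801 - 5733)/1051 = 4 + 4068*(1/1051) = 4 + 4068/1051 = 8272/1051 ≈ 7.8706)
20056/(-17505) + K/P(27, -102) = 20056/(-17505) + 8272/(1051*((-12*27))) = 20056*(-1/17505) + (8272/1051)/(-324) = -20056/17505 + (8272/1051)*(-1/324) = -20056/17505 - 2068/85131 = -193731964/165579795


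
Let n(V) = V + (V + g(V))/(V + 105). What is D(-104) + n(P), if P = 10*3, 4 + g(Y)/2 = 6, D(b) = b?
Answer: -9956/135 ≈ -73.748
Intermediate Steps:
g(Y) = 4 (g(Y) = -8 + 2*6 = -8 + 12 = 4)
P = 30
n(V) = V + (4 + V)/(105 + V) (n(V) = V + (V + 4)/(V + 105) = V + (4 + V)/(105 + V))
D(-104) + n(P) = -104 + (4 + 30² + 106*30)/(105 + 30) = -104 + (4 + 900 + 3180)/135 = -104 + (1/135)*4084 = -104 + 4084/135 = -9956/135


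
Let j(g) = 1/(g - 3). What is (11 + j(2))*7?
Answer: 70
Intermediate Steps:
j(g) = 1/(-3 + g)
(11 + j(2))*7 = (11 + 1/(-3 + 2))*7 = (11 + 1/(-1))*7 = (11 - 1)*7 = 10*7 = 70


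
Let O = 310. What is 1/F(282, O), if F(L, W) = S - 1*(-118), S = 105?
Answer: 1/223 ≈ 0.0044843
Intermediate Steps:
F(L, W) = 223 (F(L, W) = 105 - 1*(-118) = 105 + 118 = 223)
1/F(282, O) = 1/223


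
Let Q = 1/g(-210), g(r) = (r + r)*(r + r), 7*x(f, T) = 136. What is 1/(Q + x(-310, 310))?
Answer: 176400/3427201 ≈ 0.051471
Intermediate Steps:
x(f, T) = 136/7 (x(f, T) = (1/7)*136 = 136/7)
g(r) = 4*r**2 (g(r) = (2*r)*(2*r) = 4*r**2)
Q = 1/176400 (Q = 1/(4*(-210)**2) = 1/(4*44100) = 1/176400 ≈ 5.6689e-6)
1/(Q + x(-310, 310)) = 1/(1/176400 + 136/7) = 1/(3427201/176400) = 176400/3427201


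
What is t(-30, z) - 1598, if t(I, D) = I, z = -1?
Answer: -1628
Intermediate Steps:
t(-30, z) - 1598 = -30 - 1598 = -1628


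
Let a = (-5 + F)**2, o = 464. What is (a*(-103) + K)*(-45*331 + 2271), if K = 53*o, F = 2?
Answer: -298746960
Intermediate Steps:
a = 9 (a = (-5 + 2)**2 = (-3)**2 = 9)
K = 24592 (K = 53*464 = 24592)
(a*(-103) + K)*(-45*331 + 2271) = (9*(-103) + 24592)*(-45*331 + 2271) = (-927 + 24592)*(-14895 + 2271) = 23665*(-12624) = -298746960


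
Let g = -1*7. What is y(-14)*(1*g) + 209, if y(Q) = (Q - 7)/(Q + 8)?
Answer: 369/2 ≈ 184.50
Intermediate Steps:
g = -7
y(Q) = (-7 + Q)/(8 + Q)
y(-14)*(1*g) + 209 = ((-7 - 14)/(8 - 14))*(1*(-7)) + 209 = (-21/(-6))*(-7) + 209 = -⅙*(-21)*(-7) + 209 = (7/2)*(-7) + 209 = -49/2 + 209 = 369/2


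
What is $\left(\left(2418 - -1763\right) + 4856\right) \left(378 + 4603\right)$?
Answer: $45013297$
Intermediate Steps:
$\left(\left(2418 - -1763\right) + 4856\right) \left(378 + 4603\right) = \left(\left(2418 + 1763\right) + 4856\right) 4981 = \left(4181 + 4856\right) 4981 = 9037 \cdot 4981 = 45013297$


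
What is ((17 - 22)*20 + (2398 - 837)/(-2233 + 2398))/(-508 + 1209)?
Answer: -14939/115665 ≈ -0.12916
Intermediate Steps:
((17 - 22)*20 + (2398 - 837)/(-2233 + 2398))/(-508 + 1209) = (-5*20 + 1561/165)/701 = (-100 + 1561*(1/165))*(1/701) = (-100 + 1561/165)*(1/701) = -14939/165*1/701 = -14939/115665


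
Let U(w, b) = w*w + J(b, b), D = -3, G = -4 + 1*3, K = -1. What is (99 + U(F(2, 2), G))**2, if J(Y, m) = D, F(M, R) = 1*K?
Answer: 9409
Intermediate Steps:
F(M, R) = -1 (F(M, R) = 1*(-1) = -1)
G = -1 (G = -4 + 3 = -1)
J(Y, m) = -3
U(w, b) = -3 + w**2 (U(w, b) = w*w - 3 = w**2 - 3 = -3 + w**2)
(99 + U(F(2, 2), G))**2 = (99 + (-3 + (-1)**2))**2 = (99 + (-3 + 1))**2 = (99 - 2)**2 = 97**2 = 9409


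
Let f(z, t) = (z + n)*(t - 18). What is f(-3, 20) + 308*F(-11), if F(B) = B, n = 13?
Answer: -3368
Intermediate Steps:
f(z, t) = (-18 + t)*(13 + z) (f(z, t) = (z + 13)*(t - 18) = (13 + z)*(-18 + t) = (-18 + t)*(13 + z))
f(-3, 20) + 308*F(-11) = (-234 - 18*(-3) + 13*20 + 20*(-3)) + 308*(-11) = (-234 + 54 + 260 - 60) - 3388 = 20 - 3388 = -3368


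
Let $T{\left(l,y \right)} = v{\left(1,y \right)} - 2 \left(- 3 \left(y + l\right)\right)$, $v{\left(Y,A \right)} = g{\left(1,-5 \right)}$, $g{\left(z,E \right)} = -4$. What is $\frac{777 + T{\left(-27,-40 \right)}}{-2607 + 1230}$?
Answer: $- \frac{371}{1377} \approx -0.26943$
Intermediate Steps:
$v{\left(Y,A \right)} = -4$
$T{\left(l,y \right)} = -4 + 6 l + 6 y$ ($T{\left(l,y \right)} = -4 - 2 \left(- 3 \left(y + l\right)\right) = -4 - 2 \left(- 3 \left(l + y\right)\right) = -4 - 2 \left(- 3 l - 3 y\right) = -4 + \left(6 l + 6 y\right) = -4 + 6 l + 6 y$)
$\frac{777 + T{\left(-27,-40 \right)}}{-2607 + 1230} = \frac{777 + \left(-4 + 6 \left(-27\right) + 6 \left(-40\right)\right)}{-2607 + 1230} = \frac{777 - 406}{-1377} = \left(777 - 406\right) \left(- \frac{1}{1377}\right) = 371 \left(- \frac{1}{1377}\right) = - \frac{371}{1377}$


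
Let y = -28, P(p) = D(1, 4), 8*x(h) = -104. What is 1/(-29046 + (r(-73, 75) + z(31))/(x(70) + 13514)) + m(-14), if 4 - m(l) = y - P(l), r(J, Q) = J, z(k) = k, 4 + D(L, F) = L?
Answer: 11372339051/392150088 ≈ 29.000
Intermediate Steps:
D(L, F) = -4 + L
x(h) = -13 (x(h) = (⅛)*(-104) = -13)
P(p) = -3 (P(p) = -4 + 1 = -3)
m(l) = 29 (m(l) = 4 - (-28 - 1*(-3)) = 4 - (-28 + 3) = 4 - 1*(-25) = 4 + 25 = 29)
1/(-29046 + (r(-73, 75) + z(31))/(x(70) + 13514)) + m(-14) = 1/(-29046 + (-73 + 31)/(-13 + 13514)) + 29 = 1/(-29046 - 42/13501) + 29 = 1/(-392150088/13501) + 29 = -13501/392150088 + 29 = 11372339051/392150088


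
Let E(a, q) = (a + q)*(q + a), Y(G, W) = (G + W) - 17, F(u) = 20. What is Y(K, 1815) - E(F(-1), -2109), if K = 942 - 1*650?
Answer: -4361831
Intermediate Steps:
K = 292 (K = 942 - 650 = 292)
Y(G, W) = -17 + G + W
E(a, q) = (a + q)**2 (E(a, q) = (a + q)*(a + q) = (a + q)**2)
Y(K, 1815) - E(F(-1), -2109) = (-17 + 292 + 1815) - (20 - 2109)**2 = 2090 - 1*(-2089)**2 = 2090 - 1*4363921 = 2090 - 4363921 = -4361831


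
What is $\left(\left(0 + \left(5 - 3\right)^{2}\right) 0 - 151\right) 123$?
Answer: $-18573$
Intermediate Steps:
$\left(\left(0 + \left(5 - 3\right)^{2}\right) 0 - 151\right) 123 = \left(\left(0 + 2^{2}\right) 0 - 151\right) 123 = \left(\left(0 + 4\right) 0 - 151\right) 123 = \left(4 \cdot 0 - 151\right) 123 = \left(0 - 151\right) 123 = \left(-151\right) 123 = -18573$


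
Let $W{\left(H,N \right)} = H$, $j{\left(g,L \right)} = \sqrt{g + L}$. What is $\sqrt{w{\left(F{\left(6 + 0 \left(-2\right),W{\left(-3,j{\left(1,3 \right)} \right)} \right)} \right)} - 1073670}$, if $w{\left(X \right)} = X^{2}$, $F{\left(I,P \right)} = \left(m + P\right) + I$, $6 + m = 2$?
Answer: $i \sqrt{1073669} \approx 1036.2 i$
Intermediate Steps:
$m = -4$ ($m = -6 + 2 = -4$)
$j{\left(g,L \right)} = \sqrt{L + g}$
$F{\left(I,P \right)} = -4 + I + P$ ($F{\left(I,P \right)} = \left(-4 + P\right) + I = -4 + I + P$)
$\sqrt{w{\left(F{\left(6 + 0 \left(-2\right),W{\left(-3,j{\left(1,3 \right)} \right)} \right)} \right)} - 1073670} = \sqrt{\left(-4 + \left(6 + 0 \left(-2\right)\right) - 3\right)^{2} - 1073670} = \sqrt{\left(-4 + \left(6 + 0\right) - 3\right)^{2} - 1073670} = \sqrt{\left(-4 + 6 - 3\right)^{2} - 1073670} = \sqrt{\left(-1\right)^{2} - 1073670} = \sqrt{1 - 1073670} = \sqrt{-1073669} = i \sqrt{1073669}$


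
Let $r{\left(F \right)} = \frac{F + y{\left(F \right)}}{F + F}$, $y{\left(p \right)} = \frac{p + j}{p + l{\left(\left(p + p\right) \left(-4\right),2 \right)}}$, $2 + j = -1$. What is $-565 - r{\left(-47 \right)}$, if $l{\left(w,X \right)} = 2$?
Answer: $- \frac{478403}{846} \approx -565.49$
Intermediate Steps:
$j = -3$ ($j = -2 - 1 = -3$)
$y{\left(p \right)} = \frac{-3 + p}{2 + p}$ ($y{\left(p \right)} = \frac{p - 3}{p + 2} = \frac{-3 + p}{2 + p}$)
$r{\left(F \right)} = \frac{F + \frac{-3 + F}{2 + F}}{2 F}$ ($r{\left(F \right)} = \frac{F + \frac{-3 + F}{2 + F}}{F + F} = \frac{F + \frac{-3 + F}{2 + F}}{2 F}$)
$-565 - r{\left(-47 \right)} = -565 - \frac{-3 - 47 - 47 \left(2 - 47\right)}{2 \left(-47\right) \left(2 - 47\right)} = -565 - \frac{1}{2} \left(- \frac{1}{47}\right) \frac{1}{-45} \left(-3 - 47 - -2115\right) = -565 - \frac{1}{2} \left(- \frac{1}{47}\right) \left(- \frac{1}{45}\right) \left(-3 - 47 + 2115\right) = -565 - \frac{1}{2} \left(- \frac{1}{47}\right) \left(- \frac{1}{45}\right) 2065 = -565 - \frac{413}{846} = - \frac{478403}{846}$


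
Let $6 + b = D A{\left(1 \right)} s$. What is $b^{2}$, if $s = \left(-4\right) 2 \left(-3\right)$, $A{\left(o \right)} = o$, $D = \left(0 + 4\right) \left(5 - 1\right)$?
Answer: $142884$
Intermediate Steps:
$D = 16$ ($D = 4 \cdot 4 = 16$)
$s = 24$ ($s = \left(-8\right) \left(-3\right) = 24$)
$b = 378$ ($b = -6 + 16 \cdot 1 \cdot 24 = -6 + 16 \cdot 24 = -6 + 384 = 378$)
$b^{2} = 378^{2} = 142884$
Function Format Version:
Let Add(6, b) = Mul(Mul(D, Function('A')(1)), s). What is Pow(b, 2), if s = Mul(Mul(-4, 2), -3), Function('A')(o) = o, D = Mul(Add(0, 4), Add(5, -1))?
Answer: 142884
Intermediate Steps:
D = 16 (D = Mul(4, 4) = 16)
s = 24 (s = Mul(-8, -3) = 24)
b = 378 (b = Add(-6, Mul(Mul(16, 1), 24)) = Add(-6, Mul(16, 24)) = Add(-6, 384) = 378)
Pow(b, 2) = Pow(378, 2) = 142884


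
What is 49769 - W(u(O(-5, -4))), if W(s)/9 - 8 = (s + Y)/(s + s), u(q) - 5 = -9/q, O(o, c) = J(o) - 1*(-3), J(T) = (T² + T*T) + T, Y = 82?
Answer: 7640837/154 ≈ 49616.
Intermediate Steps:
J(T) = T + 2*T² (J(T) = (T² + T²) + T = 2*T² + T = T + 2*T²)
O(o, c) = 3 + o*(1 + 2*o) (O(o, c) = o*(1 + 2*o) - 1*(-3) = o*(1 + 2*o) + 3 = 3 + o*(1 + 2*o))
u(q) = 5 - 9/q
W(s) = 72 + 9*(82 + s)/(2*s) (W(s) = 72 + 9*((s + 82)/(s + s)) = 72 + 9*((82 + s)/((2*s))) = 72 + 9*((82 + s)*(1/(2*s))) = 72 + 9*((82 + s)/(2*s)) = 72 + 9*(82 + s)/(2*s))
49769 - W(u(O(-5, -4))) = 49769 - (153/2 + 369/(5 - 9/(3 - 5*(1 + 2*(-5))))) = 49769 - (153/2 + 369/(5 - 9/(3 - 5*(1 - 10)))) = 49769 - (153/2 + 369/(5 - 9/(3 - 5*(-9)))) = 49769 - (153/2 + 369/(5 - 9/(3 + 45))) = 49769 - (153/2 + 369/(5 - 9/48)) = 49769 - (153/2 + 369/(5 - 9*1/48)) = 49769 - (153/2 + 369/(5 - 3/16)) = 49769 - (153/2 + 369/(77/16)) = 49769 - (153/2 + 369*(16/77)) = 49769 - (153/2 + 5904/77) = 49769 - 1*23589/154 = 49769 - 23589/154 = 7640837/154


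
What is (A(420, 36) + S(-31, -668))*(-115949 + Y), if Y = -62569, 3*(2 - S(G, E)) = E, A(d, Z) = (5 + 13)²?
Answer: -97946876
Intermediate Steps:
A(d, Z) = 324 (A(d, Z) = 18² = 324)
S(G, E) = 2 - E/3
(A(420, 36) + S(-31, -668))*(-115949 + Y) = (324 + (2 - ⅓*(-668)))*(-115949 - 62569) = (324 + (2 + 668/3))*(-178518) = (324 + 674/3)*(-178518) = (1646/3)*(-178518) = -97946876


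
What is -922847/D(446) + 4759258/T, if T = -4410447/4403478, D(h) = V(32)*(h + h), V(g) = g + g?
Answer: -398804573921463707/83927866112 ≈ -4.7518e+6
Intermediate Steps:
V(g) = 2*g
D(h) = 128*h (D(h) = (2*32)*(h + h) = 64*(2*h) = 128*h)
T = -1470149/1467826 (T = -4410447*1/4403478 = -1470149/1467826 ≈ -1.0016)
-922847/D(446) + 4759258/T = -922847/(128*446) + 4759258/(-1470149/1467826) = -922847/57088 + 4759258*(-1467826/1470149) = -922847*1/57088 - 6985762633108/1470149 = -922847/57088 - 6985762633108/1470149 = -398804573921463707/83927866112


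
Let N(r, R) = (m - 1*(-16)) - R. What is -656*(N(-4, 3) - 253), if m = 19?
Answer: 144976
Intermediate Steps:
N(r, R) = 35 - R (N(r, R) = (19 - 1*(-16)) - R = (19 + 16) - R = 35 - R)
-656*(N(-4, 3) - 253) = -656*((35 - 1*3) - 253) = -656*((35 - 3) - 253) = -656*(32 - 253) = -656*(-221) = 144976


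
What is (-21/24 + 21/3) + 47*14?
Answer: 5313/8 ≈ 664.13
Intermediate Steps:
(-21/24 + 21/3) + 47*14 = (-21*1/24 + 21*(⅓)) + 658 = (-7/8 + 7) + 658 = 49/8 + 658 = 5313/8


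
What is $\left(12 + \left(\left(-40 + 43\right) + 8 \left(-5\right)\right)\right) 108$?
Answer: $-2700$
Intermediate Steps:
$\left(12 + \left(\left(-40 + 43\right) + 8 \left(-5\right)\right)\right) 108 = \left(12 + \left(3 - 40\right)\right) 108 = \left(12 - 37\right) 108 = \left(-25\right) 108 = -2700$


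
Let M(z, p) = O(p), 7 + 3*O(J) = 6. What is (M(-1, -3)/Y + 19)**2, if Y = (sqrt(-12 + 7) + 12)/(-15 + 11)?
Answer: (-457099*I + 78432*sqrt(5))/(9*(-139*I + 24*sqrt(5))) ≈ 365.09 - 0.76466*I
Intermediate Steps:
O(J) = -1/3 (O(J) = -7/3 + (1/3)*6 = -7/3 + 2 = -1/3)
M(z, p) = -1/3
Y = -3 - I*sqrt(5)/4 (Y = (sqrt(-5) + 12)/(-4) = (I*sqrt(5) + 12)*(-1/4) = (12 + I*sqrt(5))*(-1/4) = -3 - I*sqrt(5)/4 ≈ -3.0 - 0.55902*I)
(M(-1, -3)/Y + 19)**2 = (-1/(3*(-3 - I*sqrt(5)/4)) + 19)**2 = (19 - 1/(3*(-3 - I*sqrt(5)/4)))**2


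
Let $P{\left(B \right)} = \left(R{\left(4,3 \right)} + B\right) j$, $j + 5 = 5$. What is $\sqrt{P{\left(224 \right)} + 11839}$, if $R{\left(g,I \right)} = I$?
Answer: $\sqrt{11839} \approx 108.81$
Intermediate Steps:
$j = 0$ ($j = -5 + 5 = 0$)
$P{\left(B \right)} = 0$ ($P{\left(B \right)} = \left(3 + B\right) 0 = 0$)
$\sqrt{P{\left(224 \right)} + 11839} = \sqrt{0 + 11839} = \sqrt{11839}$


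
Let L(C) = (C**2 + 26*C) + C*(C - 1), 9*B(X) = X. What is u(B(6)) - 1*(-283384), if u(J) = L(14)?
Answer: 284126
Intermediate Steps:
B(X) = X/9
L(C) = C**2 + 26*C + C*(-1 + C) (L(C) = (C**2 + 26*C) + C*(-1 + C) = C**2 + 26*C + C*(-1 + C))
u(J) = 742 (u(J) = 14*(25 + 2*14) = 14*(25 + 28) = 14*53 = 742)
u(B(6)) - 1*(-283384) = 742 - 1*(-283384) = 742 + 283384 = 284126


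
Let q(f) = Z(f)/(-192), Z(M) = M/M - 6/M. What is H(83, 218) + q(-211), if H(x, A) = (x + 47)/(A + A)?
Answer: 1292987/4415808 ≈ 0.29281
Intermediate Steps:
Z(M) = 1 - 6/M
H(x, A) = (47 + x)/(2*A) (H(x, A) = (47 + x)/((2*A)) = (47 + x)*(1/(2*A)) = (47 + x)/(2*A))
q(f) = -(-6 + f)/(192*f) (q(f) = ((-6 + f)/f)/(-192) = ((-6 + f)/f)*(-1/192) = -(-6 + f)/(192*f))
H(83, 218) + q(-211) = (½)*(47 + 83)/218 + (1/192)*(6 - 1*(-211))/(-211) = (½)*(1/218)*130 + (1/192)*(-1/211)*(6 + 211) = 65/218 + (1/192)*(-1/211)*217 = 65/218 - 217/40512 = 1292987/4415808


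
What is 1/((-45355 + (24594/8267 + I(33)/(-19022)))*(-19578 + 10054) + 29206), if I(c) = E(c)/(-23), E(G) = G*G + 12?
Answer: 1808431051/781173255855890904 ≈ 2.3150e-9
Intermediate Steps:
E(G) = 12 + G² (E(G) = G² + 12 = 12 + G²)
I(c) = -12/23 - c²/23 (I(c) = (12 + c²)/(-23) = (12 + c²)*(-1/23) = -12/23 - c²/23)
1/((-45355 + (24594/8267 + I(33)/(-19022)))*(-19578 + 10054) + 29206) = 1/((-45355 + (24594/8267 + (-12/23 - 1/23*33²)/(-19022)))*(-19578 + 10054) + 29206) = 1/((-45355 + (24594*(1/8267) + (-12/23 - 1/23*1089)*(-1/19022)))*(-9524) + 29206) = 1/((-45355 + (24594/8267 + (-12/23 - 1089/23)*(-1/19022)))*(-9524) + 29206) = 1/((-45355 + (24594/8267 - 1101/23*(-1/19022)))*(-9524) + 29206) = 1/((-45355 + (24594/8267 + 1101/437506))*(-9524) + 29206) = 1/((-45355 + 10769124531/3616862102)*(-9524) + 29206) = 1/(-164032011511679/3616862102*(-9524) + 29206) = 1/(781120438818615398/1808431051 + 29206) = 1/(781173255855890904/1808431051) = 1808431051/781173255855890904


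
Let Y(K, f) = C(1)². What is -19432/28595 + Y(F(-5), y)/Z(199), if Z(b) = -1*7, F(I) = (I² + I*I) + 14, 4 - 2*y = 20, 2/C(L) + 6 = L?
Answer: -100428/142975 ≈ -0.70242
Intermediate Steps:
C(L) = 2/(-6 + L)
y = -8 (y = 2 - ½*20 = 2 - 10 = -8)
F(I) = 14 + 2*I² (F(I) = (I² + I²) + 14 = 2*I² + 14 = 14 + 2*I²)
Z(b) = -7
Y(K, f) = 4/25 (Y(K, f) = (2/(-6 + 1))² = (2/(-5))² = (2*(-⅕))² = (-⅖)² = 4/25)
-19432/28595 + Y(F(-5), y)/Z(199) = -19432/28595 + (4/25)/(-7) = -19432*1/28595 + (4/25)*(-⅐) = -2776/4085 - 4/175 = -100428/142975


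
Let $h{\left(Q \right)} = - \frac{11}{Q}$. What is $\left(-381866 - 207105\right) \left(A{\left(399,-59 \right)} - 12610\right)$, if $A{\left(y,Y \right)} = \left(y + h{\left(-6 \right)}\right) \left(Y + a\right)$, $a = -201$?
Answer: $\frac{206422556080}{3} \approx 6.8808 \cdot 10^{10}$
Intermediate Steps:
$A{\left(y,Y \right)} = \left(-201 + Y\right) \left(\frac{11}{6} + y\right)$ ($A{\left(y,Y \right)} = \left(y - \frac{11}{-6}\right) \left(Y - 201\right) = \left(y - - \frac{11}{6}\right) \left(-201 + Y\right) = \left(y + \frac{11}{6}\right) \left(-201 + Y\right) = \left(\frac{11}{6} + y\right) \left(-201 + Y\right) = \left(-201 + Y\right) \left(\frac{11}{6} + y\right)$)
$\left(-381866 - 207105\right) \left(A{\left(399,-59 \right)} - 12610\right) = \left(-381866 - 207105\right) \left(\left(- \frac{737}{2} - 80199 + \frac{11}{6} \left(-59\right) - 23541\right) - 12610\right) = - 588971 \left(\left(- \frac{737}{2} - 80199 - \frac{649}{6} - 23541\right) - 12610\right) = - 588971 \left(- \frac{312650}{3} - 12610\right) = \left(-588971\right) \left(- \frac{350480}{3}\right) = \frac{206422556080}{3}$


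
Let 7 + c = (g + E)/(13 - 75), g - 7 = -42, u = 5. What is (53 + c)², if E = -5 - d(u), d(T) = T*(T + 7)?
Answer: 2178576/961 ≈ 2267.0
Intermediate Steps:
d(T) = T*(7 + T)
E = -65 (E = -5 - 5*(7 + 5) = -5 - 5*12 = -5 - 1*60 = -5 - 60 = -65)
g = -35 (g = 7 - 42 = -35)
c = -167/31 (c = -7 + (-35 - 65)/(13 - 75) = -7 - 100/(-62) = -7 - 100*(-1/62) = -7 + 50/31 = -167/31 ≈ -5.3871)
(53 + c)² = (53 - 167/31)² = (1476/31)² = 2178576/961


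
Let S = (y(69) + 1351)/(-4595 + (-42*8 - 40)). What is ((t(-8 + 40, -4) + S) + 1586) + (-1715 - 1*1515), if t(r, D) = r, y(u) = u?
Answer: -8014672/4971 ≈ -1612.3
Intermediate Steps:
S = -1420/4971 (S = (69 + 1351)/(-4595 + (-42*8 - 40)) = 1420/(-4595 + (-336 - 40)) = 1420/(-4595 - 376) = 1420/(-4971) = 1420*(-1/4971) = -1420/4971 ≈ -0.28566)
((t(-8 + 40, -4) + S) + 1586) + (-1715 - 1*1515) = (((-8 + 40) - 1420/4971) + 1586) + (-1715 - 1*1515) = ((32 - 1420/4971) + 1586) + (-1715 - 1515) = (157652/4971 + 1586) - 3230 = 8041658/4971 - 3230 = -8014672/4971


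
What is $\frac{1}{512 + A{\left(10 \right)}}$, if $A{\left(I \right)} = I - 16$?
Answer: $\frac{1}{506} \approx 0.0019763$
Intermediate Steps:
$A{\left(I \right)} = -16 + I$ ($A{\left(I \right)} = I - 16 = -16 + I$)
$\frac{1}{512 + A{\left(10 \right)}} = \frac{1}{512 + \left(-16 + 10\right)} = \frac{1}{512 - 6} = \frac{1}{506}$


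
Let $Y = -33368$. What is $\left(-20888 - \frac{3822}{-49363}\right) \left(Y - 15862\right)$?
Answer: $\frac{50760586398060}{49363} \approx 1.0283 \cdot 10^{9}$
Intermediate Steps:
$\left(-20888 - \frac{3822}{-49363}\right) \left(Y - 15862\right) = \left(-20888 - \frac{3822}{-49363}\right) \left(-33368 - 15862\right) = \left(-20888 - - \frac{3822}{49363}\right) \left(-49230\right) = \left(-20888 + \frac{3822}{49363}\right) \left(-49230\right) = \left(- \frac{1031090522}{49363}\right) \left(-49230\right) = \frac{50760586398060}{49363}$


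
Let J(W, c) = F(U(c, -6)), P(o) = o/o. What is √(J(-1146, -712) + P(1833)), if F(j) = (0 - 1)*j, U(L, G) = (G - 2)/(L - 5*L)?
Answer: √31773/178 ≈ 1.0014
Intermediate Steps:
U(L, G) = -(-2 + G)/(4*L) (U(L, G) = (-2 + G)/((-4*L)) = (-2 + G)*(-1/(4*L)) = -(-2 + G)/(4*L))
P(o) = 1
F(j) = -j
J(W, c) = -2/c (J(W, c) = -(2 - 1*(-6))/(4*c) = -(2 + 6)/(4*c) = -8/(4*c) = -2/c)
√(J(-1146, -712) + P(1833)) = √(-2/(-712) + 1) = √(-2*(-1/712) + 1) = √(1/356 + 1) = √(357/356) = √31773/178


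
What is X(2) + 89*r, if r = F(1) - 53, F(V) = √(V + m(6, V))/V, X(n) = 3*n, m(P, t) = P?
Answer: -4711 + 89*√7 ≈ -4475.5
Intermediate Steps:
F(V) = √(6 + V)/V (F(V) = √(V + 6)/V = √(6 + V)/V)
r = -53 + √7 (r = √(6 + 1)/1 - 53 = 1*√7 - 53 = √7 - 53 = -53 + √7 ≈ -50.354)
X(2) + 89*r = 3*2 + 89*(-53 + √7) = 6 + (-4717 + 89*√7) = -4711 + 89*√7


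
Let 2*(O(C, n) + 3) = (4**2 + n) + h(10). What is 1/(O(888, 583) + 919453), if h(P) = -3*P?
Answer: 2/1839469 ≈ 1.0873e-6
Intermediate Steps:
O(C, n) = -10 + n/2 (O(C, n) = -3 + ((4**2 + n) - 3*10)/2 = -3 + ((16 + n) - 30)/2 = -3 + (-14 + n)/2 = -3 + (-7 + n/2) = -10 + n/2)
1/(O(888, 583) + 919453) = 1/((-10 + (1/2)*583) + 919453) = 1/((-10 + 583/2) + 919453) = 1/(563/2 + 919453) = 1/(1839469/2) = 2/1839469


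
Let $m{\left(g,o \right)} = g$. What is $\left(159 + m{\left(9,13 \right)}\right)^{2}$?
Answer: $28224$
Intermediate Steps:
$\left(159 + m{\left(9,13 \right)}\right)^{2} = \left(159 + 9\right)^{2} = 168^{2} = 28224$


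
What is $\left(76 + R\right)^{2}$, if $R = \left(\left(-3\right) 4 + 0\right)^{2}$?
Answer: $48400$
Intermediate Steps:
$R = 144$ ($R = \left(-12 + 0\right)^{2} = \left(-12\right)^{2} = 144$)
$\left(76 + R\right)^{2} = \left(76 + 144\right)^{2} = 220^{2} = 48400$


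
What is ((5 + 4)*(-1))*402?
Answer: -3618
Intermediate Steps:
((5 + 4)*(-1))*402 = (9*(-1))*402 = -9*402 = -3618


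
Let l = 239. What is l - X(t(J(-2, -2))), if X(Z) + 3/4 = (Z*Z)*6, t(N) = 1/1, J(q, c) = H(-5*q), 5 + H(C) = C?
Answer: 935/4 ≈ 233.75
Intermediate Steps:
H(C) = -5 + C
J(q, c) = -5 - 5*q
t(N) = 1
X(Z) = -¾ + 6*Z² (X(Z) = -¾ + (Z*Z)*6 = -¾ + Z²*6 = -¾ + 6*Z²)
l - X(t(J(-2, -2))) = 239 - (-¾ + 6*1²) = 239 - (-¾ + 6*1) = 239 - (-¾ + 6) = 239 - 1*21/4 = 239 - 21/4 = 935/4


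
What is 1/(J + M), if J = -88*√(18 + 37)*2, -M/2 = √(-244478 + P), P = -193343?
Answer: I/(2*(√437821 - 88*I*√55)) ≈ -0.00037779 + 0.00038303*I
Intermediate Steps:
M = -2*I*√437821 (M = -2*√(-244478 - 193343) = -2*I*√437821 ≈ -1323.4*I)
J = -176*√55 (J = -88*√55*2 = -176*√55 ≈ -1305.3)
1/(J + M) = 1/(-176*√55 - 2*I*√437821)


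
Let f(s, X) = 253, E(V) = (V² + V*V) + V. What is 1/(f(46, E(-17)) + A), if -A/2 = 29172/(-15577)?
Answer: 15577/3999325 ≈ 0.0038949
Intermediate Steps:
E(V) = V + 2*V² (E(V) = (V² + V²) + V = 2*V² + V = V + 2*V²)
A = 58344/15577 (A = -58344/(-15577) = -58344*(-1)/15577 = -2*(-29172/15577) = 58344/15577 ≈ 3.7455)
1/(f(46, E(-17)) + A) = 1/(253 + 58344/15577) = 1/(3999325/15577) = 15577/3999325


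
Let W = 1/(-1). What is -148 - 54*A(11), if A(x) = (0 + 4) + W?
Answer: -310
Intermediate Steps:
W = -1
A(x) = 3 (A(x) = (0 + 4) - 1 = 4 - 1 = 3)
-148 - 54*A(11) = -148 - 54*3 = -148 - 162 = -310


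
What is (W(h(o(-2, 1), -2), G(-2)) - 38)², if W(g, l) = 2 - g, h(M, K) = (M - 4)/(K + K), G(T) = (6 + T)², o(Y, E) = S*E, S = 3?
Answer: 21025/16 ≈ 1314.1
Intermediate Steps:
o(Y, E) = 3*E
h(M, K) = (-4 + M)/(2*K) (h(M, K) = (-4 + M)/((2*K)) = (-4 + M)*(1/(2*K)) = (-4 + M)/(2*K))
(W(h(o(-2, 1), -2), G(-2)) - 38)² = ((2 - (-4 + 3*1)/(2*(-2))) - 38)² = ((2 - (-1)*(-4 + 3)/(2*2)) - 38)² = ((2 - (-1)*(-1)/(2*2)) - 38)² = ((2 - 1*¼) - 38)² = ((2 - ¼) - 38)² = (7/4 - 38)² = (-145/4)² = 21025/16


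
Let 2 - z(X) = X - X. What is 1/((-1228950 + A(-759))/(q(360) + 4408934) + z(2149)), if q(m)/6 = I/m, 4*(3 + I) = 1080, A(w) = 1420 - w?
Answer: 12596967/21688874 ≈ 0.58080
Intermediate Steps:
I = 267 (I = -3 + (1/4)*1080 = -3 + 270 = 267)
q(m) = 1602/m (q(m) = 6*(267/m) = 1602/m)
z(X) = 2 (z(X) = 2 - (X - X) = 2 - 1*0 = 2 + 0 = 2)
1/((-1228950 + A(-759))/(q(360) + 4408934) + z(2149)) = 1/((-1228950 + (1420 - 1*(-759)))/(1602/360 + 4408934) + 2) = 1/((-1228950 + (1420 + 759))/(1602*(1/360) + 4408934) + 2) = 1/((-1228950 + 2179)/(89/20 + 4408934) + 2) = 1/(-1226771/88178769/20 + 2) = 1/(-1226771*20/88178769 + 2) = 1/(-3505060/12596967 + 2) = 1/(21688874/12596967) = 12596967/21688874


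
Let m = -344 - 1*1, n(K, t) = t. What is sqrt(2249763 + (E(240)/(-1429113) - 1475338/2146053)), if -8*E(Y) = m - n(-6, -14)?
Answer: 43*sqrt(941578549593302925763082)/27818160916 ≈ 1499.9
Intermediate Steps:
m = -345 (m = -344 - 1 = -345)
E(Y) = 331/8 (E(Y) = -(-345 - 1*(-14))/8 = -(-345 + 14)/8 = -1/8*(-331) = 331/8)
sqrt(2249763 + (E(240)/(-1429113) - 1475338/2146053)) = sqrt(2249763 + ((331/8)/(-1429113) - 1475338/2146053)) = sqrt(2249763 + ((331/8)*(-1/1429113) - 1475338*1/2146053)) = sqrt(2249763 + (-331/11432904 - 1475338/2146053)) = sqrt(2249763 - 267747747065/389454252824) = sqrt(876179500448333647/389454252824) = 43*sqrt(941578549593302925763082)/27818160916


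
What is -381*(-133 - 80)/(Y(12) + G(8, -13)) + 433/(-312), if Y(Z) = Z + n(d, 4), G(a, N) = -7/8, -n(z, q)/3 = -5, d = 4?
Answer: 202467391/65208 ≈ 3104.9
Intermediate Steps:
n(z, q) = 15 (n(z, q) = -3*(-5) = 15)
G(a, N) = -7/8 (G(a, N) = -7*1/8 = -7/8)
Y(Z) = 15 + Z (Y(Z) = Z + 15 = 15 + Z)
-381*(-133 - 80)/(Y(12) + G(8, -13)) + 433/(-312) = -381*(-133 - 80)/((15 + 12) - 7/8) + 433/(-312) = -381*(-213/(27 - 7/8)) + 433*(-1/312) = -381/((209/8)*(-1/213)) - 433/312 = -381/(-209/1704) - 433/312 = -381*(-1704/209) - 433/312 = 649224/209 - 433/312 = 202467391/65208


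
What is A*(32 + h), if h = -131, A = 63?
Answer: -6237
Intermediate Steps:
A*(32 + h) = 63*(32 - 131) = 63*(-99) = -6237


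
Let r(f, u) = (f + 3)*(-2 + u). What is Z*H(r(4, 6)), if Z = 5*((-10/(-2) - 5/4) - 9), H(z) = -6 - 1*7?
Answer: 1365/4 ≈ 341.25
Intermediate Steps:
r(f, u) = (-2 + u)*(3 + f) (r(f, u) = (3 + f)*(-2 + u) = (-2 + u)*(3 + f))
H(z) = -13 (H(z) = -6 - 7 = -13)
Z = -105/4 (Z = 5*((-10*(-1/2) - 5*1/4) - 9) = 5*((5 - 5/4) - 9) = 5*(15/4 - 9) = 5*(-21/4) = -105/4 ≈ -26.250)
Z*H(r(4, 6)) = -105/4*(-13) = 1365/4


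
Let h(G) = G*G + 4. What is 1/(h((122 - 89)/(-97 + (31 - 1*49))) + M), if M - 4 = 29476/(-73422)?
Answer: 485502975/3729092029 ≈ 0.13019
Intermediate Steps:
h(G) = 4 + G**2 (h(G) = G**2 + 4 = 4 + G**2)
M = 132106/36711 (M = 4 + 29476/(-73422) = 4 + 29476*(-1/73422) = 4 - 14738/36711 = 132106/36711 ≈ 3.5985)
1/(h((122 - 89)/(-97 + (31 - 1*49))) + M) = 1/((4 + ((122 - 89)/(-97 + (31 - 1*49)))**2) + 132106/36711) = 1/((4 + (33/(-97 + (31 - 49)))**2) + 132106/36711) = 1/((4 + (33/(-97 - 18))**2) + 132106/36711) = 1/((4 + (33/(-115))**2) + 132106/36711) = 1/((4 + (33*(-1/115))**2) + 132106/36711) = 1/((4 + (-33/115)**2) + 132106/36711) = 1/((4 + 1089/13225) + 132106/36711) = 1/(53989/13225 + 132106/36711) = 1/(3729092029/485502975) = 485502975/3729092029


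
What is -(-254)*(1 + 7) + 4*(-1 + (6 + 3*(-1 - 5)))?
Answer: 1980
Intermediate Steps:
-(-254)*(1 + 7) + 4*(-1 + (6 + 3*(-1 - 5))) = -(-254)*8 + 4*(-1 + (6 + 3*(-6))) = -127*(-16) + 4*(-1 + (6 - 18)) = 2032 + 4*(-1 - 12) = 2032 + 4*(-13) = 2032 - 52 = 1980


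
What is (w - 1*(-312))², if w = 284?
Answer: 355216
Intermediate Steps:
(w - 1*(-312))² = (284 - 1*(-312))² = (284 + 312)² = 596² = 355216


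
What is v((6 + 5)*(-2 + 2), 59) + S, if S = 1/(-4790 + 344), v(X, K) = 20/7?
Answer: 88913/31122 ≈ 2.8569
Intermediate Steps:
v(X, K) = 20/7 (v(X, K) = 20*(⅐) = 20/7)
S = -1/4446 (S = 1/(-4446) = -1/4446 ≈ -0.00022492)
v((6 + 5)*(-2 + 2), 59) + S = 20/7 - 1/4446 = 88913/31122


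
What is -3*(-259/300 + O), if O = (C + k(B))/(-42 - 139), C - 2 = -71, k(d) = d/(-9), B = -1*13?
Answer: 79837/54300 ≈ 1.4703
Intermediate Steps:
B = -13
k(d) = -d/9 (k(d) = d*(-1/9) = -d/9)
C = -69 (C = 2 - 71 = -69)
O = 608/1629 (O = (-69 - 1/9*(-13))/(-42 - 139) = (-69 + 13/9)/(-181) = -608/9*(-1/181) = 608/1629 ≈ 0.37324)
-3*(-259/300 + O) = -3*(-259/300 + 608/1629) = -3*(-79837/162900) = 79837/54300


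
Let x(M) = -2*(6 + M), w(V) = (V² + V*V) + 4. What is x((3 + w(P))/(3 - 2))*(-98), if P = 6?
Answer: 16660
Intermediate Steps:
w(V) = 4 + 2*V² (w(V) = (V² + V²) + 4 = 2*V² + 4 = 4 + 2*V²)
x(M) = -12 - 2*M
x((3 + w(P))/(3 - 2))*(-98) = (-12 - 2*(3 + (4 + 2*6²))/(3 - 2))*(-98) = (-12 - 2*(3 + (4 + 2*36))/1)*(-98) = (-12 - 2*(3 + (4 + 72)))*(-98) = (-12 - 2*(3 + 76))*(-98) = (-12 - 158)*(-98) = -170*(-98) = 16660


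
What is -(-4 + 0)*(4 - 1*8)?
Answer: -16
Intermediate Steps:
-(-4 + 0)*(4 - 1*8) = -(-4)*(4 - 8) = -(-4)*(-4) = -1*16 = -16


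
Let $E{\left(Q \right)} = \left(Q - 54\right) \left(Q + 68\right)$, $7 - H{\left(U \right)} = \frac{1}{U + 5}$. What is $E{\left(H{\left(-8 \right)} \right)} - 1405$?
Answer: $- \frac{44285}{9} \approx -4920.6$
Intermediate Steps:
$H{\left(U \right)} = 7 - \frac{1}{5 + U}$ ($H{\left(U \right)} = 7 - \frac{1}{U + 5} = 7 - \frac{1}{5 + U}$)
$E{\left(Q \right)} = \left(-54 + Q\right) \left(68 + Q\right)$
$E{\left(H{\left(-8 \right)} \right)} - 1405 = \left(-3672 + \left(\frac{34 + 7 \left(-8\right)}{5 - 8}\right)^{2} + 14 \frac{34 + 7 \left(-8\right)}{5 - 8}\right) - 1405 = \left(-3672 + \left(\frac{34 - 56}{-3}\right)^{2} + 14 \frac{34 - 56}{-3}\right) - 1405 = \left(-3672 + \left(\left(- \frac{1}{3}\right) \left(-22\right)\right)^{2} + 14 \left(\left(- \frac{1}{3}\right) \left(-22\right)\right)\right) - 1405 = \left(-3672 + \left(\frac{22}{3}\right)^{2} + 14 \cdot \frac{22}{3}\right) - 1405 = \left(-3672 + \frac{484}{9} + \frac{308}{3}\right) - 1405 = - \frac{31640}{9} - 1405 = - \frac{44285}{9}$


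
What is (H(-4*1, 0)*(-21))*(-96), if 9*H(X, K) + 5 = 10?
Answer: 1120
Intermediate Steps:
H(X, K) = 5/9 (H(X, K) = -5/9 + (⅑)*10 = -5/9 + 10/9 = 5/9)
(H(-4*1, 0)*(-21))*(-96) = ((5/9)*(-21))*(-96) = -35/3*(-96) = 1120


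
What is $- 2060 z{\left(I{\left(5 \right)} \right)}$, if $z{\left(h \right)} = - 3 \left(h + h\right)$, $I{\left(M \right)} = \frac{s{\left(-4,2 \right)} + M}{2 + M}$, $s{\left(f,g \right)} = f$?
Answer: $\frac{12360}{7} \approx 1765.7$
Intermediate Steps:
$I{\left(M \right)} = \frac{-4 + M}{2 + M}$
$z{\left(h \right)} = - 6 h$ ($z{\left(h \right)} = - 3 \cdot 2 h = - 6 h$)
$- 2060 z{\left(I{\left(5 \right)} \right)} = - 2060 \left(- 6 \frac{-4 + 5}{2 + 5}\right) = - 2060 \left(- 6 \cdot \frac{1}{7} \cdot 1\right) = - 2060 \left(\left(-6\right) \frac{1}{7}\right) = \left(-2060\right) \left(- \frac{6}{7}\right) = \frac{12360}{7}$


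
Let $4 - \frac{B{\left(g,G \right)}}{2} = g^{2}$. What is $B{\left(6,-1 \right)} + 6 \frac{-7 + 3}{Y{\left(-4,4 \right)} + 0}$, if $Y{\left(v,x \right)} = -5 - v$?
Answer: $-40$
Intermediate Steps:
$B{\left(g,G \right)} = 8 - 2 g^{2}$
$B{\left(6,-1 \right)} + 6 \frac{-7 + 3}{Y{\left(-4,4 \right)} + 0} = \left(8 - 2 \cdot 6^{2}\right) + 6 \frac{-7 + 3}{\left(-5 - -4\right) + 0} = \left(8 - 72\right) + 6 \left(- \frac{4}{\left(-5 + 4\right) + 0}\right) = \left(8 - 72\right) + 6 \left(- \frac{4}{-1 + 0}\right) = -64 + 6 \left(- \frac{4}{-1}\right) = -64 + 6 \left(\left(-4\right) \left(-1\right)\right) = -64 + 6 \cdot 4 = -64 + 24 = -40$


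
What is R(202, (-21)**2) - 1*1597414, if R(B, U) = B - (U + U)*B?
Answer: -1775376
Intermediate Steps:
R(B, U) = B - 2*B*U (R(B, U) = B - 2*U*B = B - 2*B*U)
R(202, (-21)**2) - 1*1597414 = 202*(1 - 2*(-21)**2) - 1*1597414 = 202*(1 - 2*441) - 1597414 = 202*(1 - 882) - 1597414 = 202*(-881) - 1597414 = -177962 - 1597414 = -1775376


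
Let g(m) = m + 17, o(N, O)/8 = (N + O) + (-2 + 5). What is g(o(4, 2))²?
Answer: 7921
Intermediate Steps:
o(N, O) = 24 + 8*N + 8*O (o(N, O) = 8*((N + O) + (-2 + 5)) = 8*((N + O) + 3) = 8*(3 + N + O) = 24 + 8*N + 8*O)
g(m) = 17 + m
g(o(4, 2))² = (17 + (24 + 8*4 + 8*2))² = (17 + (24 + 32 + 16))² = (17 + 72)² = 89² = 7921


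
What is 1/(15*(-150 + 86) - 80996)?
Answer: -1/81956 ≈ -1.2202e-5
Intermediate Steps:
1/(15*(-150 + 86) - 80996) = 1/(15*(-64) - 80996) = 1/(-960 - 80996) = 1/(-81956) = -1/81956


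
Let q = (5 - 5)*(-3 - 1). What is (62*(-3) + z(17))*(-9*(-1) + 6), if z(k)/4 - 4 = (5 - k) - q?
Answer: -3270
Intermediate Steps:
q = 0 (q = 0*(-4) = 0)
z(k) = 36 - 4*k (z(k) = 16 + 4*((5 - k) - 1*0) = 16 + 4*((5 - k) + 0) = 16 + 4*(5 - k) = 16 + (20 - 4*k) = 36 - 4*k)
(62*(-3) + z(17))*(-9*(-1) + 6) = (62*(-3) + (36 - 4*17))*(-9*(-1) + 6) = (-186 + (36 - 68))*(9 + 6) = (-186 - 32)*15 = -218*15 = -3270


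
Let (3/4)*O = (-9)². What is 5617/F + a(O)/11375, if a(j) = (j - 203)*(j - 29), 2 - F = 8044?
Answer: -24849717/18295550 ≈ -1.3582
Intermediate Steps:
O = 108 (O = (4/3)*(-9)² = (4/3)*81 = 108)
F = -8042 (F = 2 - 1*8044 = 2 - 8044 = -8042)
a(j) = (-203 + j)*(-29 + j)
5617/F + a(O)/11375 = 5617/(-8042) + (5887 + 108² - 232*108)/11375 = 5617*(-1/8042) + (5887 + 11664 - 25056)*(1/11375) = -5617/8042 - 7505*1/11375 = -5617/8042 - 1501/2275 = -24849717/18295550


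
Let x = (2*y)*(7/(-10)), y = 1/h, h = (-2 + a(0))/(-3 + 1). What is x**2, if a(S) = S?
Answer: 49/25 ≈ 1.9600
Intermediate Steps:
h = 1 (h = (-2 + 0)/(-3 + 1) = -2/(-2) = -2*(-1/2) = 1)
y = 1 (y = 1/1 = 1)
x = -7/5 (x = (2*1)*(7/(-10)) = 2*(7*(-1/10)) = 2*(-7/10) = -7/5 ≈ -1.4000)
x**2 = (-7/5)**2 = 49/25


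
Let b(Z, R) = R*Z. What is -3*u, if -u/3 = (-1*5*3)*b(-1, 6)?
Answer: 810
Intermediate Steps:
u = -270 (u = -3*-1*5*3*6*(-1) = -3*(-5*3)*(-6) = -(-45)*(-6) = -3*90 = -270)
-3*u = -3*(-270) = 810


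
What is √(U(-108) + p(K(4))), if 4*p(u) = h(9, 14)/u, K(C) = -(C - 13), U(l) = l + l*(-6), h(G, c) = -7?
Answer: √19433/6 ≈ 23.234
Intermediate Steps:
U(l) = -5*l (U(l) = l - 6*l = -5*l)
K(C) = 13 - C (K(C) = -(-13 + C) = 13 - C)
p(u) = -7/(4*u) (p(u) = (-7/u)/4 = -7/(4*u))
√(U(-108) + p(K(4))) = √(-5*(-108) - 7/(4*(13 - 1*4))) = √(540 - 7/(4*(13 - 4))) = √(540 - 7/4/9) = √(540 - 7/4*⅑) = √(540 - 7/36) = √(19433/36) = √19433/6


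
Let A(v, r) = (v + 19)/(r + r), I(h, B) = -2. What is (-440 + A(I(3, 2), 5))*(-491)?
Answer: 2152053/10 ≈ 2.1521e+5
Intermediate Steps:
A(v, r) = (19 + v)/(2*r) (A(v, r) = (19 + v)/((2*r)) = (19 + v)*(1/(2*r)) = (19 + v)/(2*r))
(-440 + A(I(3, 2), 5))*(-491) = (-440 + (½)*(19 - 2)/5)*(-491) = (-440 + (½)*(⅕)*17)*(-491) = (-440 + 17/10)*(-491) = -4383/10*(-491) = 2152053/10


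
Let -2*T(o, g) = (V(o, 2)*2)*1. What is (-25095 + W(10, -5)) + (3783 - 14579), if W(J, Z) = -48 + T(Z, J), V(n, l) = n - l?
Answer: -35932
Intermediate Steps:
T(o, g) = 2 - o (T(o, g) = -(o - 1*2)*2/2 = -(o - 2)*2/2 = -(-2 + o)*2/2 = -(-4 + 2*o)/2 = 2 - o)
W(J, Z) = -46 - Z (W(J, Z) = -48 + (2 - Z) = -46 - Z)
(-25095 + W(10, -5)) + (3783 - 14579) = (-25095 + (-46 - 1*(-5))) + (3783 - 14579) = (-25095 + (-46 + 5)) - 10796 = (-25095 - 41) - 10796 = -25136 - 10796 = -35932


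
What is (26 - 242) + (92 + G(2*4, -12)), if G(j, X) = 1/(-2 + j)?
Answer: -743/6 ≈ -123.83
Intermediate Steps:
(26 - 242) + (92 + G(2*4, -12)) = (26 - 242) + (92 + 1/(-2 + 2*4)) = -216 + (92 + 1/(-2 + 8)) = -216 + (92 + 1/6) = -216 + (92 + ⅙) = -216 + 553/6 = -743/6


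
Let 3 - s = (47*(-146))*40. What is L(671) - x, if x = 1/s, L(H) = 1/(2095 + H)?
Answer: 271717/759219978 ≈ 0.00035789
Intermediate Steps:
s = 274483 (s = 3 - 47*(-146)*40 = 3 - (-6862)*40 = 3 - 1*(-274480) = 3 + 274480 = 274483)
x = 1/274483 ≈ 3.6432e-6
L(671) - x = 1/(2095 + 671) - 1*1/274483 = 1/2766 - 1/274483 = 271717/759219978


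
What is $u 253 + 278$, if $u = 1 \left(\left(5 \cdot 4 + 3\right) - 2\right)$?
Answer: $5591$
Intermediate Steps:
$u = 21$ ($u = 1 \left(\left(20 + 3\right) - 2\right) = 1 \left(23 - 2\right) = 1 \cdot 21 = 21$)
$u 253 + 278 = 21 \cdot 253 + 278 = 5313 + 278 = 5591$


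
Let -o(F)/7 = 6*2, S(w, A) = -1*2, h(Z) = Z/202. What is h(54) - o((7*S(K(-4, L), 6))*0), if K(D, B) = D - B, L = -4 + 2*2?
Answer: 8511/101 ≈ 84.267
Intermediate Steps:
h(Z) = Z/202 (h(Z) = Z*(1/202) = Z/202)
L = 0 (L = -4 + 4 = 0)
S(w, A) = -2
o(F) = -84 (o(F) = -42*2 = -7*12 = -84)
h(54) - o((7*S(K(-4, L), 6))*0) = (1/202)*54 - 1*(-84) = 27/101 + 84 = 8511/101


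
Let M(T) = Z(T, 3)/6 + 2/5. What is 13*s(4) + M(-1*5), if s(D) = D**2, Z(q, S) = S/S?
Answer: 6257/30 ≈ 208.57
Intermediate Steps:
Z(q, S) = 1
M(T) = 17/30 (M(T) = 1/6 + 2/5 = 17/30)
13*s(4) + M(-1*5) = 13*4**2 + 17/30 = 13*16 + 17/30 = 208 + 17/30 = 6257/30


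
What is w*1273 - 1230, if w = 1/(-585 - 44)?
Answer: -774943/629 ≈ -1232.0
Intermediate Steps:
w = -1/629 (w = 1/(-629) = -1/629 ≈ -0.0015898)
w*1273 - 1230 = -1/629*1273 - 1230 = -1273/629 - 1230 = -774943/629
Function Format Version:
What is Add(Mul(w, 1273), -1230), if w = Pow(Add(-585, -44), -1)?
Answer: Rational(-774943, 629) ≈ -1232.0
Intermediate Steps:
w = Rational(-1, 629) (w = Pow(-629, -1) = Rational(-1, 629) ≈ -0.0015898)
Add(Mul(w, 1273), -1230) = Add(Mul(Rational(-1, 629), 1273), -1230) = Add(Rational(-1273, 629), -1230) = Rational(-774943, 629)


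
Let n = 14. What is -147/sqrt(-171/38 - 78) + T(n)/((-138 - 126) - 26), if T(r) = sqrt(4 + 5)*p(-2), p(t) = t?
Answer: 3/145 + 49*I*sqrt(330)/55 ≈ 0.02069 + 16.184*I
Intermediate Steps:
T(r) = -6 (T(r) = sqrt(4 + 5)*(-2) = sqrt(9)*(-2) = 3*(-2) = -6)
-147/sqrt(-171/38 - 78) + T(n)/((-138 - 126) - 26) = -147/sqrt(-171/38 - 78) - 6/((-138 - 126) - 26) = -147/sqrt(-171*1/38 - 78) - 6/(-264 - 26) = -147/sqrt(-9/2 - 78) - 6/(-290) = -147*(-I*sqrt(330)/165) - 6*(-1/290) = -147*(-I*sqrt(330)/165) + 3/145 = -(-49)*I*sqrt(330)/55 + 3/145 = 49*I*sqrt(330)/55 + 3/145 = 3/145 + 49*I*sqrt(330)/55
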